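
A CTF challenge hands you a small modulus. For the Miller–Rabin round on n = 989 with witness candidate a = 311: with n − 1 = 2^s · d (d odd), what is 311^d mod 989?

547

n − 1 = 988 = 2^2 · 247, so s = 2 and d = 247.
311^247 mod 989 = 547.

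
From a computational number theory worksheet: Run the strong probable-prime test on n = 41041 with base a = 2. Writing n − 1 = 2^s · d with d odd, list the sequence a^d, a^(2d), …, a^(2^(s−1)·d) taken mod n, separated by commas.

27994, 27182, 1, 1

n − 1 = 41040 = 2^4 · 2565, so s = 4 and d = 2565.
x_0 = 2^2565 mod 41041 = 27994.
x_1 = 27994^2 mod 41041 = 27182.
x_2 = 27182^2 mod 41041 = 1.
x_3 = 1^2 mod 41041 = 1.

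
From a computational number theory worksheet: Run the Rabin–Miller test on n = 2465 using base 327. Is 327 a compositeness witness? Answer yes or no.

n − 1 = 2464 = 2^5 · 77, so s = 5 and d = 77.
x_0 = 327^77 mod 2465 = 157.
x_0 is neither 1 nor 2464, so continue squaring.
x_1 = 157^2 mod 2465 = 2464.
x_1 ≡ −1, so 327 is not a witness.

no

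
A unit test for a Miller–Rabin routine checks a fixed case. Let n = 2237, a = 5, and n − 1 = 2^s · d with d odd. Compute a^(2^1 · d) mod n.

2236

n − 1 = 2236 = 2^2 · 559, so s = 2 and d = 559.
x_0 = 5^559 mod 2237 = 1021.
x_1 = 1021^2 mod 2237 = 2236.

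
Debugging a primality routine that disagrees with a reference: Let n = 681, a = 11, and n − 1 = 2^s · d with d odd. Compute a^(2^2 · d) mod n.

238

n − 1 = 680 = 2^3 · 85, so s = 3 and d = 85.
x_0 = 11^85 mod 681 = 326.
x_1 = 326^2 mod 681 = 40.
x_2 = 40^2 mod 681 = 238.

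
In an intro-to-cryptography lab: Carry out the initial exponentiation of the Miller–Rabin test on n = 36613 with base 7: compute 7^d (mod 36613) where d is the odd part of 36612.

685

n − 1 = 36612 = 2^2 · 9153, so s = 2 and d = 9153.
7^9153 mod 36613 = 685.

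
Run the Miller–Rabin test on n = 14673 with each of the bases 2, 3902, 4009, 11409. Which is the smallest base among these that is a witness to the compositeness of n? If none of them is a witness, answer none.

2

n − 1 = 14672 = 2^4 · 917, so s = 4 and d = 917.
Base 2: x_0 = 2^917 mod 14673 = 6242. x_0 is neither 1 nor 14672, so continue squaring. x_1 = 6242^2 mod 14673 = 5749. x_2 = 5749^2 mod 14673 = 7405. x_3 = 7405^2 mod 14673 = 1024. Reached i = s−1 = 3 without hitting −1: 2 is a Miller–Rabin witness and 14673 is composite.
Base 3902: x_0 = 3902^917 mod 14673 = 3251. x_0 is neither 1 nor 14672, so continue squaring. x_1 = 3251^2 mod 14673 = 4441. x_2 = 4441^2 mod 14673 = 1969. x_3 = 1969^2 mod 14673 = 3289. Reached i = s−1 = 3 without hitting −1: 3902 is a Miller–Rabin witness and 14673 is composite.
Base 4009: x_0 = 4009^917 mod 14673 = 11668. x_0 is neither 1 nor 14672, so continue squaring. x_1 = 11668^2 mod 14673 = 6130. x_2 = 6130^2 mod 14673 = 14020. x_3 = 14020^2 mod 14673 = 892. Reached i = s−1 = 3 without hitting −1: 4009 is a Miller–Rabin witness and 14673 is composite.
Base 11409: x_0 = 11409^917 mod 14673 = 3036. x_0 is neither 1 nor 14672, so continue squaring. x_1 = 3036^2 mod 14673 = 2652. x_2 = 2652^2 mod 14673 = 4737. x_3 = 4737^2 mod 14673 = 4152. Reached i = s−1 = 3 without hitting −1: 11409 is a Miller–Rabin witness and 14673 is composite.
The smallest witness among the given bases is 2.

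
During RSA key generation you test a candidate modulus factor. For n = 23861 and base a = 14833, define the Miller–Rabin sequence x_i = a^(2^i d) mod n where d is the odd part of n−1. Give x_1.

14482

n − 1 = 23860 = 2^2 · 5965, so s = 2 and d = 5965.
x_0 = 14833^5965 mod 23861 = 9725.
x_1 = 9725^2 mod 23861 = 14482.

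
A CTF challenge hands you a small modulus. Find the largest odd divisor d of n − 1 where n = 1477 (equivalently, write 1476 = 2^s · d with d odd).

369

Halving: 1476 → 738 → 369; 369 is odd.
So 1476 = 2^2 · 369.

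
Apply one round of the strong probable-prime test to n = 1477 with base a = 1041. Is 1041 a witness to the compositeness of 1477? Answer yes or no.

no

n − 1 = 1476 = 2^2 · 369, so s = 2 and d = 369.
x_0 = 1041^369 mod 1477 = 1476.
x_0 = 1476 ≡ −1, so 1041 is not a witness.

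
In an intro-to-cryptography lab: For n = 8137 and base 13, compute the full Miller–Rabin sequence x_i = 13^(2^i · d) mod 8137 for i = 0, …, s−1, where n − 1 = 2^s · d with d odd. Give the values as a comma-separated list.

4014, 936, 5437

n − 1 = 8136 = 2^3 · 1017, so s = 3 and d = 1017.
x_0 = 13^1017 mod 8137 = 4014.
x_1 = 4014^2 mod 8137 = 936.
x_2 = 936^2 mod 8137 = 5437.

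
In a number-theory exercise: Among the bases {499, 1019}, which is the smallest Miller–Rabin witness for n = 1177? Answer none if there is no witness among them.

n − 1 = 1176 = 2^3 · 147, so s = 3 and d = 147.
Base 499: x_0 = 499^147 mod 1177 = 456. x_0 is neither 1 nor 1176, so continue squaring. x_1 = 456^2 mod 1177 = 784. x_2 = 784^2 mod 1177 = 262. Reached i = s−1 = 2 without hitting −1: 499 is a Miller–Rabin witness and 1177 is composite.
Base 1019: x_0 = 1019^147 mod 1177 = 39. x_0 is neither 1 nor 1176, so continue squaring. x_1 = 39^2 mod 1177 = 344. x_2 = 344^2 mod 1177 = 636. Reached i = s−1 = 2 without hitting −1: 1019 is a Miller–Rabin witness and 1177 is composite.
The smallest witness among the given bases is 499.

499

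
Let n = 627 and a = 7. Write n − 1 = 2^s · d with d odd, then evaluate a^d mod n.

n − 1 = 626 = 2^1 · 313, so s = 1 and d = 313.
7^313 mod 627 = 178.

178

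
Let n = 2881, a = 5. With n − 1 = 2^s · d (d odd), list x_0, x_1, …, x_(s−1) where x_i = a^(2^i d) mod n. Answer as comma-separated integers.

340, 360, 2836, 2025, 962, 643

n − 1 = 2880 = 2^6 · 45, so s = 6 and d = 45.
x_0 = 5^45 mod 2881 = 340.
x_1 = 340^2 mod 2881 = 360.
x_2 = 360^2 mod 2881 = 2836.
x_3 = 2836^2 mod 2881 = 2025.
x_4 = 2025^2 mod 2881 = 962.
x_5 = 962^2 mod 2881 = 643.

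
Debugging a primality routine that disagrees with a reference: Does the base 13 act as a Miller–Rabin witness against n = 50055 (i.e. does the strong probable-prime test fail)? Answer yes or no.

yes

n − 1 = 50054 = 2^1 · 25027, so s = 1 and d = 25027.
x_0 = 13^25027 mod 50055 = 25462.
x_0 ∉ {1, 50054} and s = 1, so 13 is a Miller–Rabin witness and 50055 is composite.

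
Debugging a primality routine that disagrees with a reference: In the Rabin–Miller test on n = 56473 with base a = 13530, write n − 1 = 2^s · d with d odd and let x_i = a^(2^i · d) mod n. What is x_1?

56472

n − 1 = 56472 = 2^3 · 7059, so s = 3 and d = 7059.
x_0 = 13530^7059 mod 56473 = 52262.
x_1 = 52262^2 mod 56473 = 56472.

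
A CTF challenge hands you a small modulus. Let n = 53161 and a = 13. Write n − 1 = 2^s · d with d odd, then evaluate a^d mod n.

12324

n − 1 = 53160 = 2^3 · 6645, so s = 3 and d = 6645.
Repeated squaring mod 53161: 13^1 ≡ 13, 13^2 ≡ 169, 13^4 ≡ 28561, 13^8 ≡ 28337, 13^16 ≡ 41825, 13^32 ≡ 14759, 13^64 ≡ 27464, 13^128 ≡ 23028, 13^256 ≡ 7809, 13^512 ≡ 4814, 13^1024 ≡ 49561, 13^2048 ≡ 41877, 13^4096 ≡ 8061.
6645 = 4096 + 2048 + 256 + 128 + 64 + 32 + 16 + 4 + 1, so 13^6645 ≡ 8061·41877·7809·23028·27464·14759·41825·28561·13 ≡ 12324 (mod 53161).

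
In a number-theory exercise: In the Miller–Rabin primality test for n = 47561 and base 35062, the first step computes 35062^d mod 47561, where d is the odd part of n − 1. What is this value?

37546

n − 1 = 47560 = 2^3 · 5945, so s = 3 and d = 5945.
Repeated squaring mod 47561: 35062^1 ≡ 35062, 35062^2 ≡ 34677, 35062^4 ≡ 9566, 35062^8 ≡ 992, 35062^16 ≡ 32844, 35062^32 ≡ 44856, 35062^64 ≡ 40192, 35062^128 ≡ 35060, 35062^256 ≡ 37116, 35062^512 ≡ 40652, 35062^1024 ≡ 30598, 35062^2048 ≡ 46880, 35062^4096 ≡ 35712.
5945 = 4096 + 1024 + 512 + 256 + 32 + 16 + 8 + 1, so 35062^5945 ≡ 35712·30598·40652·37116·44856·32844·992·35062 ≡ 37546 (mod 47561).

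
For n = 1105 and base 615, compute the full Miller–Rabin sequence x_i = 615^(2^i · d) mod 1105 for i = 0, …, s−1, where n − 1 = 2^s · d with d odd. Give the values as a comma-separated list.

90, 365, 625, 560

n − 1 = 1104 = 2^4 · 69, so s = 4 and d = 69.
x_0 = 615^69 mod 1105 = 90.
x_1 = 90^2 mod 1105 = 365.
x_2 = 365^2 mod 1105 = 625.
x_3 = 625^2 mod 1105 = 560.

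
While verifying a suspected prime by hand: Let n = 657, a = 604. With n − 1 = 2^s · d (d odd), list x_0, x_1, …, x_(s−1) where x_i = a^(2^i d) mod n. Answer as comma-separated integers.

n − 1 = 656 = 2^4 · 41, so s = 4 and d = 41.
x_0 = 604^41 mod 657 = 28.
x_1 = 28^2 mod 657 = 127.
x_2 = 127^2 mod 657 = 361.
x_3 = 361^2 mod 657 = 235.

28, 127, 361, 235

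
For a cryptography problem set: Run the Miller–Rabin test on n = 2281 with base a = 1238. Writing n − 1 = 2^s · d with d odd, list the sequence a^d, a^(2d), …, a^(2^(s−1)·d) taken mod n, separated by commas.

n − 1 = 2280 = 2^3 · 285, so s = 3 and d = 285.
x_0 = 1238^285 mod 2281 = 1207.
x_1 = 1207^2 mod 2281 = 1571.
x_2 = 1571^2 mod 2281 = 2280.

1207, 1571, 2280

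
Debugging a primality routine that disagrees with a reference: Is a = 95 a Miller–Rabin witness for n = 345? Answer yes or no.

yes

n − 1 = 344 = 2^3 · 43, so s = 3 and d = 43.
x_0 = 95^43 mod 345 = 215.
x_0 is neither 1 nor 344, so continue squaring.
x_1 = 215^2 mod 345 = 340.
x_2 = 340^2 mod 345 = 25.
Reached i = s−1 = 2 without hitting −1: 95 is a Miller–Rabin witness and 345 is composite.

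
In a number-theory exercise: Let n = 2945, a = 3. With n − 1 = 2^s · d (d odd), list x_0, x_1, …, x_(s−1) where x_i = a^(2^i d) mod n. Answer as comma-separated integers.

n − 1 = 2944 = 2^7 · 23, so s = 7 and d = 23.
x_0 = 3^23 mod 2945 = 1592.
x_1 = 1592^2 mod 2945 = 1764.
x_2 = 1764^2 mod 2945 = 1776.
x_3 = 1776^2 mod 2945 = 81.
x_4 = 81^2 mod 2945 = 671.
x_5 = 671^2 mod 2945 = 2601.
x_6 = 2601^2 mod 2945 = 536.

1592, 1764, 1776, 81, 671, 2601, 536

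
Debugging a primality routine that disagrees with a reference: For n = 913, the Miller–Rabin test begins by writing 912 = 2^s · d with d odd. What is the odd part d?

Halving: 912 → 456 → 228 → 114 → 57; 57 is odd.
So 912 = 2^4 · 57.

57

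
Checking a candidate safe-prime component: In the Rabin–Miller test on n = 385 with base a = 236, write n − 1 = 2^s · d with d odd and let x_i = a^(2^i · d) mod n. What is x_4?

n − 1 = 384 = 2^7 · 3, so s = 7 and d = 3.
x_0 = 236^3 mod 385 = 356.
x_1 = 356^2 mod 385 = 71.
x_2 = 71^2 mod 385 = 36.
x_3 = 36^2 mod 385 = 141.
x_4 = 141^2 mod 385 = 246.

246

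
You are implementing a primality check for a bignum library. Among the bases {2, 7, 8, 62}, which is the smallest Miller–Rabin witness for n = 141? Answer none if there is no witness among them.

2

n − 1 = 140 = 2^2 · 35, so s = 2 and d = 35.
Base 2: x_0 = 2^35 mod 141 = 101. x_0 is neither 1 nor 140, so continue squaring. x_1 = 101^2 mod 141 = 49. Reached i = s−1 = 1 without hitting −1: 2 is a Miller–Rabin witness and 141 is composite.
Base 7: x_0 = 7^35 mod 141 = 64. x_0 is neither 1 nor 140, so continue squaring. x_1 = 64^2 mod 141 = 7. Reached i = s−1 = 1 without hitting −1: 7 is a Miller–Rabin witness and 141 is composite.
Base 8: x_0 = 8^35 mod 141 = 14. x_0 is neither 1 nor 140, so continue squaring. x_1 = 14^2 mod 141 = 55. Reached i = s−1 = 1 without hitting −1: 8 is a Miller–Rabin witness and 141 is composite.
Base 62: x_0 = 62^35 mod 141 = 113. x_0 is neither 1 nor 140, so continue squaring. x_1 = 113^2 mod 141 = 79. Reached i = s−1 = 1 without hitting −1: 62 is a Miller–Rabin witness and 141 is composite.
The smallest witness among the given bases is 2.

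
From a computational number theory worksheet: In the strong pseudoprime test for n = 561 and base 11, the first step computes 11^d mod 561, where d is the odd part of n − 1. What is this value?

209

n − 1 = 560 = 2^4 · 35, so s = 4 and d = 35.
11^35 mod 561 = 209.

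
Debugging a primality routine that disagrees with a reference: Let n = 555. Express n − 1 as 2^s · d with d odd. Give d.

Halving: 554 → 277; 277 is odd.
So 554 = 2^1 · 277.

277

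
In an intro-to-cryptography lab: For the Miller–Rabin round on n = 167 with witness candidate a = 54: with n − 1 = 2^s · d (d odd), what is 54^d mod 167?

n − 1 = 166 = 2^1 · 83, so s = 1 and d = 83.
Repeated squaring mod 167: 54^1 ≡ 54, 54^2 ≡ 77, 54^4 ≡ 84, 54^8 ≡ 42, 54^16 ≡ 94, 54^32 ≡ 152, 54^64 ≡ 58.
83 = 64 + 16 + 2 + 1, so 54^83 ≡ 58·94·77·54 ≡ 1 (mod 167).

1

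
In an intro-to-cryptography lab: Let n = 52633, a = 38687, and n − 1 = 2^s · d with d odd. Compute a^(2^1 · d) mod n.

41098

n − 1 = 52632 = 2^3 · 6579, so s = 3 and d = 6579.
Repeated squaring mod 52633: 38687^1 ≡ 38687, 38687^2 ≡ 11981, 38687^4 ≡ 14170, 38687^8 ≡ 46638, 38687^16 ≡ 44319, 38687^32 ≡ 15467, 38687^64 ≡ 11104, 38687^128 ≡ 32330, 38687^256 ≡ 42786, 38687^512 ≡ 13423, 38687^1024 ≡ 14170, 38687^2048 ≡ 46638, 38687^4096 ≡ 44319.
6579 = 4096 + 2048 + 256 + 128 + 32 + 16 + 2 + 1, so 38687^6579 ≡ 44319·46638·42786·32330·15467·44319·11981·38687 ≡ 7930 (mod 52633).
x_0 = 7930.
x_1 = 7930^2 mod 52633 = 41098.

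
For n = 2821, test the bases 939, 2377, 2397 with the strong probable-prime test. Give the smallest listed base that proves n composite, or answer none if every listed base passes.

2377

n − 1 = 2820 = 2^2 · 705, so s = 2 and d = 705.
Base 939: x_0 = 939^705 mod 2821 = 1. x_0 = 1, so 939 is not a witness.
Base 2377: x_0 = 2377^705 mod 2821 = 1828. x_0 is neither 1 nor 2820, so continue squaring. x_1 = 1828^2 mod 2821 = 1520. Reached i = s−1 = 1 without hitting −1: 2377 is a Miller–Rabin witness and 2821 is composite.
Base 2397: x_0 = 2397^705 mod 2821 = 993. x_0 is neither 1 nor 2820, so continue squaring. x_1 = 993^2 mod 2821 = 1520. Reached i = s−1 = 1 without hitting −1: 2397 is a Miller–Rabin witness and 2821 is composite.
The smallest witness among the given bases is 2377.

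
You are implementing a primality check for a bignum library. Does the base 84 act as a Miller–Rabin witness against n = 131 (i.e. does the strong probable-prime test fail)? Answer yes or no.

no

n − 1 = 130 = 2^1 · 65, so s = 1 and d = 65.
x_0 = 84^65 mod 131 = 1.
x_0 = 1, so 84 is not a witness.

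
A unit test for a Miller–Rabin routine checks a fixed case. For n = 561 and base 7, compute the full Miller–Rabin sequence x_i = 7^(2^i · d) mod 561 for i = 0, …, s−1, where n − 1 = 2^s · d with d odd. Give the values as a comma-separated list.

n − 1 = 560 = 2^4 · 35, so s = 4 and d = 35.
x_0 = 7^35 mod 561 = 241.
x_1 = 241^2 mod 561 = 298.
x_2 = 298^2 mod 561 = 166.
x_3 = 166^2 mod 561 = 67.

241, 298, 166, 67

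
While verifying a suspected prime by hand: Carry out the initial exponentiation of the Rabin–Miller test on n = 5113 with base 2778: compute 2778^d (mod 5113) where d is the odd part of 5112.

5068

n − 1 = 5112 = 2^3 · 639, so s = 3 and d = 639.
2778^639 mod 5113 = 5068.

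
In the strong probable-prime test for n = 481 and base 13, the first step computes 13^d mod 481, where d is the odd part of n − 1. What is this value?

325

n − 1 = 480 = 2^5 · 15, so s = 5 and d = 15.
Repeated squaring mod 481: 13^1 ≡ 13, 13^2 ≡ 169, 13^4 ≡ 182, 13^8 ≡ 416.
15 = 8 + 4 + 2 + 1, so 13^15 ≡ 416·182·169·13 ≡ 325 (mod 481).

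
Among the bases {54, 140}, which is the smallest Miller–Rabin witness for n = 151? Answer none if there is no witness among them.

none

n − 1 = 150 = 2^1 · 75, so s = 1 and d = 75.
Base 54: x_0 = 54^75 mod 151 = 150. x_0 = 150 ≡ −1, so 54 is not a witness.
Base 140: x_0 = 140^75 mod 151 = 150. x_0 = 150 ≡ −1, so 140 is not a witness.
No listed base is a witness for 151.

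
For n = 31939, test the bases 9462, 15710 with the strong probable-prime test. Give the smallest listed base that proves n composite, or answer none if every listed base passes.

9462

n − 1 = 31938 = 2^1 · 15969, so s = 1 and d = 15969.
Base 9462: x_0 = 9462^15969 mod 31939 = 4788. x_0 ∉ {1, 31938} and s = 1, so 9462 is a Miller–Rabin witness and 31939 is composite.
Base 15710: x_0 = 15710^15969 mod 31939 = 20759. x_0 ∉ {1, 31938} and s = 1, so 15710 is a Miller–Rabin witness and 31939 is composite.
The smallest witness among the given bases is 9462.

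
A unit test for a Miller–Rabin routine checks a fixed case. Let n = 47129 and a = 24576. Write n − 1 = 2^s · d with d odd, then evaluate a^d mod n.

17243

n − 1 = 47128 = 2^3 · 5891, so s = 3 and d = 5891.
24576^5891 mod 47129 = 17243.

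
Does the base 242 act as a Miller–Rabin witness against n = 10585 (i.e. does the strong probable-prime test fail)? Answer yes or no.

n − 1 = 10584 = 2^3 · 1323, so s = 3 and d = 1323.
Repeated squaring mod 10585: 242^1 ≡ 242, 242^2 ≡ 5639, 242^4 ≡ 981, 242^8 ≡ 9711, 242^16 ≡ 1756, 242^32 ≡ 3301, 242^64 ≡ 4636, 242^128 ≡ 4946, 242^256 ≡ 981, 242^512 ≡ 9711, 242^1024 ≡ 1756.
1323 = 1024 + 256 + 32 + 8 + 2 + 1, so 242^1323 ≡ 1756·981·3301·9711·5639·242 ≡ 4918 (mod 10585).
x_0 = 242^1323 mod 10585 = 4918.
x_0 is neither 1 nor 10584, so continue squaring.
x_1 = 4918^2 mod 10585 = 10584.
x_1 ≡ −1, so 242 is not a witness.

no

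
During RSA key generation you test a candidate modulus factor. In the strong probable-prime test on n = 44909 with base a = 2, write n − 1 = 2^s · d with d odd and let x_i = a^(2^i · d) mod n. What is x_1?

44908

n − 1 = 44908 = 2^2 · 11227, so s = 2 and d = 11227.
x_0 = 2^11227 mod 44909 = 16400.
x_1 = 16400^2 mod 44909 = 44908.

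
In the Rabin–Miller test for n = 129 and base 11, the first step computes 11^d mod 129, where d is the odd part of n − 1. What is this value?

n − 1 = 128 = 2^7 · 1, so s = 7 and d = 1.
11^1 mod 129 = 11.

11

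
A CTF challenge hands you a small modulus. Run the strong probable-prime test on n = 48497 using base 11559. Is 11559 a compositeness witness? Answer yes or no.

no

n − 1 = 48496 = 2^4 · 3031, so s = 4 and d = 3031.
Repeated squaring mod 48497: 11559^1 ≡ 11559, 11559^2 ≡ 1246, 11559^4 ≡ 612, 11559^8 ≡ 35065, 11559^16 ≡ 9784, 11559^32 ≡ 42075, 11559^64 ≡ 19634, 11559^128 ≡ 39800, 11559^256 ≡ 30986, 11559^512 ≡ 37087, 11559^1024 ≡ 22152, 11559^2048 ≡ 18458.
3031 = 2048 + 512 + 256 + 128 + 64 + 16 + 4 + 2 + 1, so 11559^3031 ≡ 18458·37087·30986·39800·19634·9784·612·1246·11559 ≡ 41070 (mod 48497).
x_0 = 11559^3031 mod 48497 = 41070.
x_0 is neither 1 nor 48496, so continue squaring.
x_1 = 41070^2 mod 48497 = 19240.
x_2 = 19240^2 mod 48497 = 48496.
x_2 ≡ −1, so 11559 is not a witness.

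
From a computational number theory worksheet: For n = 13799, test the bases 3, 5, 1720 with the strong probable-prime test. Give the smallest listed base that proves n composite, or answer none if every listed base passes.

none

n − 1 = 13798 = 2^1 · 6899, so s = 1 and d = 6899.
Base 3: x_0 = 3^6899 mod 13799 = 1. x_0 = 1, so 3 is not a witness.
Base 5: x_0 = 5^6899 mod 13799 = 1. x_0 = 1, so 5 is not a witness.
Base 1720: x_0 = 1720^6899 mod 13799 = 1. x_0 = 1, so 1720 is not a witness.
No listed base is a witness for 13799.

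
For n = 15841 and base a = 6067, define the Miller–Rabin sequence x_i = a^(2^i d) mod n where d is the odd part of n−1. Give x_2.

1

n − 1 = 15840 = 2^5 · 495, so s = 5 and d = 495.
Repeated squaring mod 15841: 6067^1 ≡ 6067, 6067^2 ≡ 9846, 6067^4 ≡ 12637, 6067^8 ≡ 648, 6067^16 ≡ 8038, 6067^32 ≡ 9846, 6067^64 ≡ 12637, 6067^128 ≡ 648, 6067^256 ≡ 8038.
495 = 256 + 128 + 64 + 32 + 8 + 4 + 2 + 1, so 6067^495 ≡ 8038·648·12637·9846·648·12637·9846·6067 ≡ 15623 (mod 15841).
x_0 = 15623.
x_1 = 15623^2 mod 15841 = 1.
x_2 = 1^2 mod 15841 = 1.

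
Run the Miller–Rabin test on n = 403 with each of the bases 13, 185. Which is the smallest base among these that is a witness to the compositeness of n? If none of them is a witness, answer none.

13

n − 1 = 402 = 2^1 · 201, so s = 1 and d = 201.
Base 13: x_0 = 13^201 mod 403 = 325. x_0 ∉ {1, 402} and s = 1, so 13 is a Miller–Rabin witness and 403 is composite.
Base 185: x_0 = 185^201 mod 403 = 92. x_0 ∉ {1, 402} and s = 1, so 185 is a Miller–Rabin witness and 403 is composite.
The smallest witness among the given bases is 13.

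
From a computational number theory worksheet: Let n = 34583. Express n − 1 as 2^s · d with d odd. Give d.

17291

Halving: 34582 → 17291; 17291 is odd.
So 34582 = 2^1 · 17291.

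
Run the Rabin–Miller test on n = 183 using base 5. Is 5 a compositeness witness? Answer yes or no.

n − 1 = 182 = 2^1 · 91, so s = 1 and d = 91.
By repeated squaring, 5^91 ≡ 5 (mod 183).
x_0 = 5^91 mod 183 = 5.
x_0 ∉ {1, 182} and s = 1, so 5 is a Miller–Rabin witness and 183 is composite.

yes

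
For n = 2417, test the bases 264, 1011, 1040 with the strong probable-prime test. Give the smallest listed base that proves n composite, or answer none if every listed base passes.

none

n − 1 = 2416 = 2^4 · 151, so s = 4 and d = 151.
Base 264: x_0 = 264^151 mod 2417 = 2072. x_0 is neither 1 nor 2416, so continue squaring. x_1 = 2072^2 mod 2417 = 592. x_2 = 592^2 mod 2417 = 2416. x_2 ≡ −1, so 264 is not a witness.
Base 1011: x_0 = 1011^151 mod 2417 = 1. x_0 = 1, so 1011 is not a witness.
Base 1040: x_0 = 1040^151 mod 2417 = 1443. x_0 is neither 1 nor 2416, so continue squaring. x_1 = 1443^2 mod 2417 = 1212. x_2 = 1212^2 mod 2417 = 1825. x_3 = 1825^2 mod 2417 = 2416. x_3 ≡ −1, so 1040 is not a witness.
No listed base is a witness for 2417.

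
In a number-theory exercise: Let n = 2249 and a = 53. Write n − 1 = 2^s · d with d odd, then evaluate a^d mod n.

n − 1 = 2248 = 2^3 · 281, so s = 3 and d = 281.
Repeated squaring mod 2249: 53^1 ≡ 53, 53^2 ≡ 560, 53^4 ≡ 989, 53^8 ≡ 2055, 53^16 ≡ 1652, 53^32 ≡ 1067, 53^64 ≡ 495, 53^128 ≡ 2133, 53^256 ≡ 2211.
281 = 256 + 16 + 8 + 1, so 53^281 ≡ 2211·1652·2055·53 ≡ 2081 (mod 2249).

2081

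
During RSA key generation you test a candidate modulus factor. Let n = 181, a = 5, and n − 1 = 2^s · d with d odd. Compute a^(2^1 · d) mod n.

1

n − 1 = 180 = 2^2 · 45, so s = 2 and d = 45.
x_0 = 5^45 mod 181 = 1.
x_1 = 1^2 mod 181 = 1.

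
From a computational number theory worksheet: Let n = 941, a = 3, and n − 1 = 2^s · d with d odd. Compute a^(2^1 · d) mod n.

940

n − 1 = 940 = 2^2 · 235, so s = 2 and d = 235.
x_0 = 3^235 mod 941 = 97.
x_1 = 97^2 mod 941 = 940.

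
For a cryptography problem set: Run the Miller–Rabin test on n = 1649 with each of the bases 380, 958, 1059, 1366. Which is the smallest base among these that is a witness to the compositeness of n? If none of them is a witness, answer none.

n − 1 = 1648 = 2^4 · 103, so s = 4 and d = 103.
Base 380: x_0 = 380^103 mod 1649 = 473. x_0 is neither 1 nor 1648, so continue squaring. x_1 = 473^2 mod 1649 = 1114. x_2 = 1114^2 mod 1649 = 948. x_3 = 948^2 mod 1649 = 1648. x_3 ≡ −1, so 380 is not a witness.
Base 958: x_0 = 958^103 mod 1649 = 1544. x_0 is neither 1 nor 1648, so continue squaring. x_1 = 1544^2 mod 1649 = 1131. x_2 = 1131^2 mod 1649 = 1186. x_3 = 1186^2 mod 1649 = 1648. x_3 ≡ −1, so 958 is not a witness.
Base 1059: x_0 = 1059^103 mod 1649 = 1540. x_0 is neither 1 nor 1648, so continue squaring. x_1 = 1540^2 mod 1649 = 338. x_2 = 338^2 mod 1649 = 463. x_3 = 463^2 mod 1649 = 1648. x_3 ≡ −1, so 1059 is not a witness.
Base 1366: x_0 = 1366^103 mod 1649 = 303. x_0 is neither 1 nor 1648, so continue squaring. x_1 = 303^2 mod 1649 = 1114. x_2 = 1114^2 mod 1649 = 948. x_3 = 948^2 mod 1649 = 1648. x_3 ≡ −1, so 1366 is not a witness.
No listed base is a witness for 1649.

none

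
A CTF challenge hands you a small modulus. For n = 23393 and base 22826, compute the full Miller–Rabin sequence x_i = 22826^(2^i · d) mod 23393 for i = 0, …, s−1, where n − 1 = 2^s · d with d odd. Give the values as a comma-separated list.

n − 1 = 23392 = 2^5 · 731, so s = 5 and d = 731.
x_0 = 22826^731 mod 23393 = 13564.
x_1 = 13564^2 mod 23393 = 19544.
x_2 = 19544^2 mod 23393 = 7032.
x_3 = 7032^2 mod 23393 = 19615.
x_4 = 19615^2 mod 23393 = 3554.

13564, 19544, 7032, 19615, 3554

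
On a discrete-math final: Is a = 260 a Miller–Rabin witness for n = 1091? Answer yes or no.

no

n − 1 = 1090 = 2^1 · 545, so s = 1 and d = 545.
x_0 = 260^545 mod 1091 = 1.
x_0 = 1, so 260 is not a witness.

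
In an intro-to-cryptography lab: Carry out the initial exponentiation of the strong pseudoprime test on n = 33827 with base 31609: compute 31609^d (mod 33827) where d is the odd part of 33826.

n − 1 = 33826 = 2^1 · 16913, so s = 1 and d = 16913.
31609^16913 mod 33827 = 33826.

33826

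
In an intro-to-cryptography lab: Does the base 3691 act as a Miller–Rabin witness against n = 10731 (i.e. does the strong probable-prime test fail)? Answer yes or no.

yes

n − 1 = 10730 = 2^1 · 5365, so s = 1 and d = 5365.
x_0 = 3691^5365 mod 10731 = 625.
x_0 ∉ {1, 10730} and s = 1, so 3691 is a Miller–Rabin witness and 10731 is composite.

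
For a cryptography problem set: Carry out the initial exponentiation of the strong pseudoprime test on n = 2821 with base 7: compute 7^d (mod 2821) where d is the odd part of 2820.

n − 1 = 2820 = 2^2 · 705, so s = 2 and d = 705.
7^705 mod 2821 = 931.

931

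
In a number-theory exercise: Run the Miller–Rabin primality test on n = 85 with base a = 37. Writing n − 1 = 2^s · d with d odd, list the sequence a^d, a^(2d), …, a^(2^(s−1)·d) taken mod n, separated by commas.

22, 59

n − 1 = 84 = 2^2 · 21, so s = 2 and d = 21.
x_0 = 37^21 mod 85 = 22.
x_1 = 22^2 mod 85 = 59.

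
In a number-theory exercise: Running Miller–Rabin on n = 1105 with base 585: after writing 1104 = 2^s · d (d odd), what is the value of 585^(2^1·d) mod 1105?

n − 1 = 1104 = 2^4 · 69, so s = 4 and d = 69.
x_0 = 585^69 mod 1105 = 130.
x_1 = 130^2 mod 1105 = 325.

325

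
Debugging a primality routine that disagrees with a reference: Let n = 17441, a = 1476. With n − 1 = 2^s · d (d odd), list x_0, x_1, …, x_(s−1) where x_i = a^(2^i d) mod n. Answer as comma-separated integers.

397, 640, 8457, 12749, 4322

n − 1 = 17440 = 2^5 · 545, so s = 5 and d = 545.
x_0 = 1476^545 mod 17441 = 397.
x_1 = 397^2 mod 17441 = 640.
x_2 = 640^2 mod 17441 = 8457.
x_3 = 8457^2 mod 17441 = 12749.
x_4 = 12749^2 mod 17441 = 4322.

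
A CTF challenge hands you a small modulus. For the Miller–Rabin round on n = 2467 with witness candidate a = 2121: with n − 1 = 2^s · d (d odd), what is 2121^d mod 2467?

2466

n − 1 = 2466 = 2^1 · 1233, so s = 1 and d = 1233.
Repeated squaring mod 2467: 2121^1 ≡ 2121, 2121^2 ≡ 1300, 2121^4 ≡ 105, 2121^8 ≡ 1157, 2121^16 ≡ 1535, 2121^32 ≡ 240, 2121^64 ≡ 859, 2121^128 ≡ 248, 2121^256 ≡ 2296, 2121^512 ≡ 2104, 2121^1024 ≡ 1018.
1233 = 1024 + 128 + 64 + 16 + 1, so 2121^1233 ≡ 1018·248·859·1535·2121 ≡ 2466 (mod 2467).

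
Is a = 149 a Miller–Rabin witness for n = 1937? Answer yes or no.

yes

n − 1 = 1936 = 2^4 · 121, so s = 4 and d = 121.
x_0 = 149^121 mod 1937 = 149.
x_0 is neither 1 nor 1936, so continue squaring.
x_1 = 149^2 mod 1937 = 894.
x_2 = 894^2 mod 1937 = 1192.
x_3 = 1192^2 mod 1937 = 1043.
Reached i = s−1 = 3 without hitting −1: 149 is a Miller–Rabin witness and 1937 is composite.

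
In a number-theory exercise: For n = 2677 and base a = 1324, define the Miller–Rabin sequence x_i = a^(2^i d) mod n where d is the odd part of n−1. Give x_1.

n − 1 = 2676 = 2^2 · 669, so s = 2 and d = 669.
Repeated squaring mod 2677: 1324^1 ≡ 1324, 1324^2 ≡ 2218, 1324^4 ≡ 1875, 1324^8 ≡ 724, 1324^16 ≡ 2161, 1324^32 ≡ 1233, 1324^64 ≡ 2430, 1324^128 ≡ 2115, 1324^256 ≡ 2635, 1324^512 ≡ 1764.
669 = 512 + 128 + 16 + 8 + 4 + 1, so 1324^669 ≡ 1764·2115·2161·724·1875·1324 ≡ 2127 (mod 2677).
x_0 = 2127.
x_1 = 2127^2 mod 2677 = 2676.

2676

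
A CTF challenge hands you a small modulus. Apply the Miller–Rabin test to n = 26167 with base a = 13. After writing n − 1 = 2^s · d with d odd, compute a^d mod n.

n − 1 = 26166 = 2^1 · 13083, so s = 1 and d = 13083.
Repeated squaring mod 26167: 13^1 ≡ 13, 13^2 ≡ 169, 13^4 ≡ 2394, 13^8 ≡ 663, 13^16 ≡ 20897, 13^32 ≡ 9713, 13^64 ≡ 10334, 13^128 ≡ 4029, 13^256 ≡ 9301, 13^512 ≡ 499, 13^1024 ≡ 13498, 13^2048 ≡ 21350, 13^4096 ≡ 19527, 13^8192 ≡ 24372.
13083 = 8192 + 4096 + 512 + 256 + 16 + 8 + 2 + 1, so 13^13083 ≡ 24372·19527·499·9301·20897·663·169·13 ≡ 11972 (mod 26167).

11972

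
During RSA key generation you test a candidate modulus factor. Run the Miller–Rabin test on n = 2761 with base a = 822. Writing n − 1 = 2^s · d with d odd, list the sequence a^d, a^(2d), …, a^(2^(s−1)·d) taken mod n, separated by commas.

219, 1024, 2157

n − 1 = 2760 = 2^3 · 345, so s = 3 and d = 345.
x_0 = 822^345 mod 2761 = 219.
x_1 = 219^2 mod 2761 = 1024.
x_2 = 1024^2 mod 2761 = 2157.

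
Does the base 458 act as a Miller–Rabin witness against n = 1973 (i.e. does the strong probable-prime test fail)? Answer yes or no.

no

n − 1 = 1972 = 2^2 · 493, so s = 2 and d = 493.
x_0 = 458^493 mod 1973 = 1.
x_0 = 1, so 458 is not a witness.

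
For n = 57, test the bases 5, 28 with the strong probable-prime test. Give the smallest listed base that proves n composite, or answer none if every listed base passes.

n − 1 = 56 = 2^3 · 7, so s = 3 and d = 7.
Base 5: x_0 = 5^7 mod 57 = 35. x_0 is neither 1 nor 56, so continue squaring. x_1 = 35^2 mod 57 = 28. x_2 = 28^2 mod 57 = 43. Reached i = s−1 = 2 without hitting −1: 5 is a Miller–Rabin witness and 57 is composite.
Base 28: x_0 = 28^7 mod 57 = 4. x_0 is neither 1 nor 56, so continue squaring. x_1 = 4^2 mod 57 = 16. x_2 = 16^2 mod 57 = 28. Reached i = s−1 = 2 without hitting −1: 28 is a Miller–Rabin witness and 57 is composite.
The smallest witness among the given bases is 5.

5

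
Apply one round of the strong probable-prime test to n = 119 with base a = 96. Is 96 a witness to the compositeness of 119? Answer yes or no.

n − 1 = 118 = 2^1 · 59, so s = 1 and d = 59.
x_0 = 96^59 mod 119 = 80.
x_0 ∉ {1, 118} and s = 1, so 96 is a Miller–Rabin witness and 119 is composite.

yes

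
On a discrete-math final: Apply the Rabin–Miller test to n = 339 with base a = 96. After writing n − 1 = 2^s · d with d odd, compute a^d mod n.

n − 1 = 338 = 2^1 · 169, so s = 1 and d = 169.
96^169 mod 339 = 243.

243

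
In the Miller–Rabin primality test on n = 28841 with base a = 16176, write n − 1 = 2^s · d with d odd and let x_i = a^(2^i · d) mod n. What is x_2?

n − 1 = 28840 = 2^3 · 3605, so s = 3 and d = 3605.
Repeated squaring mod 28841: 16176^1 ≡ 16176, 16176^2 ≡ 17424, 16176^4 ≡ 15410, 16176^8 ≡ 20147, 16176^16 ≡ 22216, 16176^32 ≡ 23464, 16176^64 ≡ 13447, 16176^128 ≡ 17580, 16176^256 ≡ 25085, 16176^512 ≡ 4287, 16176^1024 ≡ 6652, 16176^2048 ≡ 7010.
3605 = 2048 + 1024 + 512 + 16 + 4 + 1, so 16176^3605 ≡ 7010·6652·4287·22216·15410·16176 ≡ 13440 (mod 28841).
x_0 = 13440.
x_1 = 13440^2 mod 28841 = 2417.
x_2 = 2417^2 mod 28841 = 16007.

16007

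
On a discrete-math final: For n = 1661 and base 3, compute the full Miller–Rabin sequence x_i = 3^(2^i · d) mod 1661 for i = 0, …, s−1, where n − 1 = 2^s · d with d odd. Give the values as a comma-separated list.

n − 1 = 1660 = 2^2 · 415, so s = 2 and d = 415.
x_0 = 3^415 mod 1661 = 1189.
x_1 = 1189^2 mod 1661 = 210.

1189, 210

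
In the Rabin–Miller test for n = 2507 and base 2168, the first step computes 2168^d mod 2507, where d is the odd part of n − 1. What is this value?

n − 1 = 2506 = 2^1 · 1253, so s = 1 and d = 1253.
Repeated squaring mod 2507: 2168^1 ≡ 2168, 2168^2 ≡ 2106, 2168^4 ≡ 353, 2168^8 ≡ 1766, 2168^16 ≡ 48, 2168^32 ≡ 2304, 2168^64 ≡ 1097, 2168^128 ≡ 49, 2168^256 ≡ 2401, 2168^512 ≡ 1208, 2168^1024 ≡ 190.
1253 = 1024 + 128 + 64 + 32 + 4 + 1, so 2168^1253 ≡ 190·49·1097·2304·353·2168 ≡ 1660 (mod 2507).

1660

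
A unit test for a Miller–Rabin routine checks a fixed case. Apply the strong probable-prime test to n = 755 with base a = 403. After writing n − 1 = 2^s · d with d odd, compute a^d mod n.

n − 1 = 754 = 2^1 · 377, so s = 1 and d = 377.
Repeated squaring mod 755: 403^1 ≡ 403, 403^2 ≡ 84, 403^4 ≡ 261, 403^8 ≡ 171, 403^16 ≡ 551, 403^32 ≡ 91, 403^64 ≡ 731, 403^128 ≡ 576, 403^256 ≡ 331.
377 = 256 + 64 + 32 + 16 + 8 + 1, so 403^377 ≡ 331·731·91·551·171·403 ≡ 218 (mod 755).

218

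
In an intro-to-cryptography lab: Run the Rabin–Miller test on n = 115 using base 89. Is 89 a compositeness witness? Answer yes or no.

yes

n − 1 = 114 = 2^1 · 57, so s = 1 and d = 57.
By repeated squaring, 89^57 ≡ 14 (mod 115).
x_0 = 89^57 mod 115 = 14.
x_0 ∉ {1, 114} and s = 1, so 89 is a Miller–Rabin witness and 115 is composite.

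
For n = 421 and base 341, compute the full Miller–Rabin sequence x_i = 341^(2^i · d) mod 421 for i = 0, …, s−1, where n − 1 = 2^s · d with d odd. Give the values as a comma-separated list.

n − 1 = 420 = 2^2 · 105, so s = 2 and d = 105.
x_0 = 341^105 mod 421 = 1.
x_1 = 1^2 mod 421 = 1.

1, 1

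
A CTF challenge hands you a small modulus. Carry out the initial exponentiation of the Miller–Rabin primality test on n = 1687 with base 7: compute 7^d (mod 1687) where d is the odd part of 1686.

n − 1 = 1686 = 2^1 · 843, so s = 1 and d = 843.
7^843 mod 1687 = 1344.

1344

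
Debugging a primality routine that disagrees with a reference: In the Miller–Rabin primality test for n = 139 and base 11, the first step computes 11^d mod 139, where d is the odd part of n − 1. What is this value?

1

n − 1 = 138 = 2^1 · 69, so s = 1 and d = 69.
Repeated squaring mod 139: 11^1 ≡ 11, 11^2 ≡ 121, 11^4 ≡ 46, 11^8 ≡ 31, 11^16 ≡ 127, 11^32 ≡ 5, 11^64 ≡ 25.
69 = 64 + 4 + 1, so 11^69 ≡ 25·46·11 ≡ 1 (mod 139).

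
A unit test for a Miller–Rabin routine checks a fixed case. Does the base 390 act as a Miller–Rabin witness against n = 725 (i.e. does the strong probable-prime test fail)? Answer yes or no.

yes

n − 1 = 724 = 2^2 · 181, so s = 2 and d = 181.
x_0 = 390^181 mod 725 = 125.
x_0 is neither 1 nor 724, so continue squaring.
x_1 = 125^2 mod 725 = 400.
Reached i = s−1 = 1 without hitting −1: 390 is a Miller–Rabin witness and 725 is composite.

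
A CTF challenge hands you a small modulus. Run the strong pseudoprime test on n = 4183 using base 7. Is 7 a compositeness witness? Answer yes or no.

n − 1 = 4182 = 2^1 · 2091, so s = 1 and d = 2091.
x_0 = 7^2091 mod 4183 = 118.
x_0 ∉ {1, 4182} and s = 1, so 7 is a Miller–Rabin witness and 4183 is composite.

yes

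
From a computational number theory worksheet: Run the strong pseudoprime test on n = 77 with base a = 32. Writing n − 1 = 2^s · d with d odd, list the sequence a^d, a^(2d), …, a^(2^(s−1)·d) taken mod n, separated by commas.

n − 1 = 76 = 2^2 · 19, so s = 2 and d = 19.
x_0 = 32^19 mod 77 = 32.
x_1 = 32^2 mod 77 = 23.

32, 23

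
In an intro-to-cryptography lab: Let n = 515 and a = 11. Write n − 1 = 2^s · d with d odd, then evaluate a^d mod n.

n − 1 = 514 = 2^1 · 257, so s = 1 and d = 257.
Repeated squaring mod 515: 11^1 ≡ 11, 11^2 ≡ 121, 11^4 ≡ 221, 11^8 ≡ 431, 11^16 ≡ 361, 11^32 ≡ 26, 11^64 ≡ 161, 11^128 ≡ 171, 11^256 ≡ 401.
257 = 256 + 1, so 11^257 ≡ 401·11 ≡ 291 (mod 515).

291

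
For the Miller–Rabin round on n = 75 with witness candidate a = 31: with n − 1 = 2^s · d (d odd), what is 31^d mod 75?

n − 1 = 74 = 2^1 · 37, so s = 1 and d = 37.
31^37 mod 75 = 61.

61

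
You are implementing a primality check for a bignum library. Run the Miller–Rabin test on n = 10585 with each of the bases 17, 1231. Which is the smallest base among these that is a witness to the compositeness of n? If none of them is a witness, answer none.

17

n − 1 = 10584 = 2^3 · 1323, so s = 3 and d = 1323.
Base 17: x_0 = 17^1323 mod 10585 = 4913. x_0 is neither 1 nor 10584, so continue squaring. x_1 = 4913^2 mod 10585 = 3769. x_2 = 3769^2 mod 10585 = 291. Reached i = s−1 = 2 without hitting −1: 17 is a Miller–Rabin witness and 10585 is composite.
Base 1231: x_0 = 1231^1323 mod 10585 = 9366. x_0 is neither 1 nor 10584, so continue squaring. x_1 = 9366^2 mod 10585 = 4061. x_2 = 4061^2 mod 10585 = 291. Reached i = s−1 = 2 without hitting −1: 1231 is a Miller–Rabin witness and 10585 is composite.
The smallest witness among the given bases is 17.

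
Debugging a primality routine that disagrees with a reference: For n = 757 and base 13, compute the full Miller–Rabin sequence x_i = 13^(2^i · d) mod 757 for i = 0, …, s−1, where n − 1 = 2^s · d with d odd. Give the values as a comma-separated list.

n − 1 = 756 = 2^2 · 189, so s = 2 and d = 189.
x_0 = 13^189 mod 757 = 1.
x_1 = 1^2 mod 757 = 1.

1, 1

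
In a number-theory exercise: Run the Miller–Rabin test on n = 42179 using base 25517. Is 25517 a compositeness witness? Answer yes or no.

n − 1 = 42178 = 2^1 · 21089, so s = 1 and d = 21089.
By repeated squaring, 25517^21089 ≡ 42178 (mod 42179).
x_0 = 25517^21089 mod 42179 = 42178.
x_0 = 42178 ≡ −1, so 25517 is not a witness.

no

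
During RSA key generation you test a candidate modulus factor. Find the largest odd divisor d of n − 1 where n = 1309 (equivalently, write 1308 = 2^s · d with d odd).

327

Halving: 1308 → 654 → 327; 327 is odd.
So 1308 = 2^2 · 327.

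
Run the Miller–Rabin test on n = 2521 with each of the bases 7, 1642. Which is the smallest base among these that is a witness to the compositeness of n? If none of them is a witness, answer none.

none

n − 1 = 2520 = 2^3 · 315, so s = 3 and d = 315.
Base 7: x_0 = 7^315 mod 2521 = 2520. x_0 = 2520 ≡ −1, so 7 is not a witness.
Base 1642: x_0 = 1642^315 mod 2521 = 159. x_0 is neither 1 nor 2520, so continue squaring. x_1 = 159^2 mod 2521 = 71. x_2 = 71^2 mod 2521 = 2520. x_2 ≡ −1, so 1642 is not a witness.
No listed base is a witness for 2521.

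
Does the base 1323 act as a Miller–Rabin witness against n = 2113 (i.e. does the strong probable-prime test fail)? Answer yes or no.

no

n − 1 = 2112 = 2^6 · 33, so s = 6 and d = 33.
Repeated squaring mod 2113: 1323^1 ≡ 1323, 1323^2 ≡ 765, 1323^4 ≡ 2037, 1323^8 ≡ 1550, 1323^16 ≡ 19, 1323^32 ≡ 361.
33 = 32 + 1, so 1323^33 ≡ 361·1323 ≡ 65 (mod 2113).
x_0 = 1323^33 mod 2113 = 65.
x_0 is neither 1 nor 2112, so continue squaring.
x_1 = 65^2 mod 2113 = 2112.
x_1 ≡ −1, so 1323 is not a witness.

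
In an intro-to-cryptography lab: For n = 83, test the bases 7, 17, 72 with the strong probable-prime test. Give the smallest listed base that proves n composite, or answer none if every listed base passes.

none

n − 1 = 82 = 2^1 · 41, so s = 1 and d = 41.
Base 7: x_0 = 7^41 mod 83 = 1. x_0 = 1, so 7 is not a witness.
Base 17: x_0 = 17^41 mod 83 = 1. x_0 = 1, so 17 is not a witness.
Base 72: x_0 = 72^41 mod 83 = 82. x_0 = 82 ≡ −1, so 72 is not a witness.
No listed base is a witness for 83.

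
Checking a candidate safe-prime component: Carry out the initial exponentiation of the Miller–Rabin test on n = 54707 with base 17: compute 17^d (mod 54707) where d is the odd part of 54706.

51836

n − 1 = 54706 = 2^1 · 27353, so s = 1 and d = 27353.
17^27353 mod 54707 = 51836.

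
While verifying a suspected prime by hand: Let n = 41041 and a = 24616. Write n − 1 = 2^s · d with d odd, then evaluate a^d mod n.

n − 1 = 41040 = 2^4 · 2565, so s = 4 and d = 2565.
Repeated squaring mod 41041: 24616^1 ≡ 24616, 24616^2 ≡ 18132, 24616^4 ≡ 31014, 24616^8 ≡ 31320, 24616^16 ≡ 21459, 24616^32 ≡ 8661, 24616^64 ≡ 31014, 24616^128 ≡ 31320, 24616^256 ≡ 21459, 24616^512 ≡ 8661, 24616^1024 ≡ 31014, 24616^2048 ≡ 31320.
2565 = 2048 + 512 + 4 + 1, so 24616^2565 ≡ 31320·8661·31014·24616 ≡ 9472 (mod 41041).

9472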